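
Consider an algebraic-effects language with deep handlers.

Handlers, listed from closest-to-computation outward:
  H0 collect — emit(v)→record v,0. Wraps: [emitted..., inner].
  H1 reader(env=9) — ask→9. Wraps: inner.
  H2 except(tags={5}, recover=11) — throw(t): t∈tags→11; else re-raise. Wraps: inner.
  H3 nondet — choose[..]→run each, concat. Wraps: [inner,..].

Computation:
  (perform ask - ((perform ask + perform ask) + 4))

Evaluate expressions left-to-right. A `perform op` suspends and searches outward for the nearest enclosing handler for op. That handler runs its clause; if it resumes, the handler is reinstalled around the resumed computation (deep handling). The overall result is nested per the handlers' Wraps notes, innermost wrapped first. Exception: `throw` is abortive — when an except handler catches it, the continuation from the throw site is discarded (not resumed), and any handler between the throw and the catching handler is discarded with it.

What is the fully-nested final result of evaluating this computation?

Answer: [[-13]]

Step-by-step:
ask @ H1 ⇒ 9
ask @ H1 ⇒ 9
ask @ H1 ⇒ 9
H0 returns [-13]
H1 returns [-13]
H2 returns [-13]
H3 returns [[-13]]
= [[-13]]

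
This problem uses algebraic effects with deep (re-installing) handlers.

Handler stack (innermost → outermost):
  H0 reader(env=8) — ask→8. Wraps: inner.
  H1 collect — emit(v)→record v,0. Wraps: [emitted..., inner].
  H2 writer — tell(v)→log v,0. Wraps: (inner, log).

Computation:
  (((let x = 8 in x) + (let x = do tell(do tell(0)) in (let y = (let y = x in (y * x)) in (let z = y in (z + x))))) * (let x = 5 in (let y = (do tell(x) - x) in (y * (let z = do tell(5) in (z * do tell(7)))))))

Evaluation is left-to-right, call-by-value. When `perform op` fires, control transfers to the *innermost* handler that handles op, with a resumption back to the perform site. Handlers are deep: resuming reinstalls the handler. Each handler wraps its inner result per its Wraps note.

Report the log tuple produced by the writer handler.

Evaluation trace:
tell(0) @ H2 ⇒ log+=0
tell(0) @ H2 ⇒ log+=0
tell(5) @ H2 ⇒ log+=5
tell(5) @ H2 ⇒ log+=5
tell(7) @ H2 ⇒ log+=7
H0 returns 0
H1 returns [0]
H2 returns ([0], (0, 0, 5, 5, 7))
= ([0], (0, 0, 5, 5, 7))

Answer: (0, 0, 5, 5, 7)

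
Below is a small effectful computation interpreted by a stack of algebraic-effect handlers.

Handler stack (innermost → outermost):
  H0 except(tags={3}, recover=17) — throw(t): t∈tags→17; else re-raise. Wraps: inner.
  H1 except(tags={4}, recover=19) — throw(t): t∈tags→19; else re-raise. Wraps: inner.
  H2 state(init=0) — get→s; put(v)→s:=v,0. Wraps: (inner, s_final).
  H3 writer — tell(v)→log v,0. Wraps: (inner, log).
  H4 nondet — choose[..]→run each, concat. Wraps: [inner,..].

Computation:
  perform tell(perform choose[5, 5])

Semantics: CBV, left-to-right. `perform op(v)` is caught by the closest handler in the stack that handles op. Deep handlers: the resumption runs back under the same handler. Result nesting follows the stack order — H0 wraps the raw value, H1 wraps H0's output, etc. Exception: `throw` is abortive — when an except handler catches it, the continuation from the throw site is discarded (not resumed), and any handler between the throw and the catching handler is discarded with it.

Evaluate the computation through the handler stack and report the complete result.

Answer: [((0, 0), (5)), ((0, 0), (5))]

Evaluation trace:
choose[5, 5] @ H4
  branch[0] choose=5:
    tell(5) @ H3 ⇒ log+=5
    H0 returns 0
    H1 returns 0
    H2 returns (0, 0)
    H3 returns ((0, 0), (5))
    H4 returns [((0, 0), (5))]
  branch[1] choose=5:
    tell(5) @ H3 ⇒ log+=5
    H0 returns 0
    H1 returns 0
    H2 returns (0, 0)
    H3 returns ((0, 0), (5))
    H4 returns [((0, 0), (5))]
= [((0, 0), (5)), ((0, 0), (5))]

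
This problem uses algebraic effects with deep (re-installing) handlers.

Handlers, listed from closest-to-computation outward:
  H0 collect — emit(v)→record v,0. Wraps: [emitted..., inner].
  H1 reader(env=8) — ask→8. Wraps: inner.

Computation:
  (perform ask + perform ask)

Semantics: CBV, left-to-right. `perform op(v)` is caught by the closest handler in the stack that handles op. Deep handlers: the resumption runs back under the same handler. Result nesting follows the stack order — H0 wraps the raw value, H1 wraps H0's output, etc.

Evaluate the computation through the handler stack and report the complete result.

Answer: [16]

Evaluation trace:
ask @ H1 ⇒ 8
ask @ H1 ⇒ 8
H0 returns [16]
H1 returns [16]
= [16]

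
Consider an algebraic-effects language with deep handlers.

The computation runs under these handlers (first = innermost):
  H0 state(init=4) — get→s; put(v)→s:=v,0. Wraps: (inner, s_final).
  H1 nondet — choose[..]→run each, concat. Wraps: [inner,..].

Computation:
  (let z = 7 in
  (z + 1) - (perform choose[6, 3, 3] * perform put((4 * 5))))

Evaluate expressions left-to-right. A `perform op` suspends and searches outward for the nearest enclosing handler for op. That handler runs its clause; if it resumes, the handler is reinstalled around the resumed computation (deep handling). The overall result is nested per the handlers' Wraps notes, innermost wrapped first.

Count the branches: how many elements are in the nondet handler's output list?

Answer: 3

Step-by-step:
choose[6, 3, 3] @ H1
  branch[0] choose=6:
    put(20) @ H0 ⇒ s:=20
    H0 returns (8, 20)
    H1 returns [(8, 20)]
  branch[1] choose=3:
    put(20) @ H0 ⇒ s:=20
    H0 returns (8, 20)
    H1 returns [(8, 20)]
  branch[2] choose=3:
    put(20) @ H0 ⇒ s:=20
    H0 returns (8, 20)
    H1 returns [(8, 20)]
= [(8, 20), (8, 20), (8, 20)]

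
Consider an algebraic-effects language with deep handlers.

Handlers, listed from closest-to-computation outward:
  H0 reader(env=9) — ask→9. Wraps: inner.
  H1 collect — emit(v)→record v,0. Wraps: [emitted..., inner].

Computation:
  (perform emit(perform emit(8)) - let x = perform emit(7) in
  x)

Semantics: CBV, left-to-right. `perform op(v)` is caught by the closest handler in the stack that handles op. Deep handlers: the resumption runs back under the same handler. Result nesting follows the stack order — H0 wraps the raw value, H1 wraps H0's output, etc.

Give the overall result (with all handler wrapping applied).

Evaluation trace:
emit(8) @ H1 ⇒ out+=8
emit(0) @ H1 ⇒ out+=0
emit(7) @ H1 ⇒ out+=7
H0 returns 0
H1 returns [8, 0, 7, 0]
= [8, 0, 7, 0]

Answer: [8, 0, 7, 0]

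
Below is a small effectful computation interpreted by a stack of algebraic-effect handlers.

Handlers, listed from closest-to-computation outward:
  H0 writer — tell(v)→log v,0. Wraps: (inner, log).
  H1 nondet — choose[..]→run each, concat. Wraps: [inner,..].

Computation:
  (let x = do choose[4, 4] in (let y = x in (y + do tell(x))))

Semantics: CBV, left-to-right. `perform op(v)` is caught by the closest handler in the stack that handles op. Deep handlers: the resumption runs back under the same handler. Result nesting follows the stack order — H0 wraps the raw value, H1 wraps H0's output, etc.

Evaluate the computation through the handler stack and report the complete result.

Step-by-step:
choose[4, 4] @ H1
  branch[0] choose=4:
    tell(4) @ H0 ⇒ log+=4
    H0 returns (4, (4))
    H1 returns [(4, (4))]
  branch[1] choose=4:
    tell(4) @ H0 ⇒ log+=4
    H0 returns (4, (4))
    H1 returns [(4, (4))]
= [(4, (4)), (4, (4))]

Answer: [(4, (4)), (4, (4))]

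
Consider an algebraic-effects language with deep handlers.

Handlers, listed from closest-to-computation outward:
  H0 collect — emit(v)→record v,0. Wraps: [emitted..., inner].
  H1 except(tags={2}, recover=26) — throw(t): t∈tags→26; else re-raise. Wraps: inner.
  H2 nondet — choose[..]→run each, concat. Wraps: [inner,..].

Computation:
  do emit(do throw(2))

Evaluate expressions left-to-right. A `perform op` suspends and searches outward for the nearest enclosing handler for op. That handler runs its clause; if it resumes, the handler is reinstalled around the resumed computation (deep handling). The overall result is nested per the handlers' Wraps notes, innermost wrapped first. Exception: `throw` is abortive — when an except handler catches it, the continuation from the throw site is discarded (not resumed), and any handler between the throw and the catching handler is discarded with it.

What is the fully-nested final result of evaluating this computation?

Answer: [26]

Evaluation trace:
throw(2) @ H1 caught ⇒ 26
H2 returns [26]
= [26]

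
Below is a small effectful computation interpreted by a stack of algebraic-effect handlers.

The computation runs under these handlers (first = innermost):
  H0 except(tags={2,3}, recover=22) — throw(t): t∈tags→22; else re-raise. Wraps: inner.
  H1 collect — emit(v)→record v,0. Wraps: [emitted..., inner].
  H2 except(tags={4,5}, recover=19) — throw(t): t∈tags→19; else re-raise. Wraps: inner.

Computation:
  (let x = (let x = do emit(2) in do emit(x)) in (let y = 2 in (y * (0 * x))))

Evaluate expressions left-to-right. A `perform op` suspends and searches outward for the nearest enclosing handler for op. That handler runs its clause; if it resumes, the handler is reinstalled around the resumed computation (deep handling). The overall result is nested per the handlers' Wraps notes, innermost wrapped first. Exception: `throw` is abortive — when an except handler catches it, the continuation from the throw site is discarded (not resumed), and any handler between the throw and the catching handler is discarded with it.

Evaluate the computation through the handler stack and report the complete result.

Answer: [2, 0, 0]

Evaluation trace:
emit(2) @ H1 ⇒ out+=2
emit(0) @ H1 ⇒ out+=0
H0 returns 0
H1 returns [2, 0, 0]
H2 returns [2, 0, 0]
= [2, 0, 0]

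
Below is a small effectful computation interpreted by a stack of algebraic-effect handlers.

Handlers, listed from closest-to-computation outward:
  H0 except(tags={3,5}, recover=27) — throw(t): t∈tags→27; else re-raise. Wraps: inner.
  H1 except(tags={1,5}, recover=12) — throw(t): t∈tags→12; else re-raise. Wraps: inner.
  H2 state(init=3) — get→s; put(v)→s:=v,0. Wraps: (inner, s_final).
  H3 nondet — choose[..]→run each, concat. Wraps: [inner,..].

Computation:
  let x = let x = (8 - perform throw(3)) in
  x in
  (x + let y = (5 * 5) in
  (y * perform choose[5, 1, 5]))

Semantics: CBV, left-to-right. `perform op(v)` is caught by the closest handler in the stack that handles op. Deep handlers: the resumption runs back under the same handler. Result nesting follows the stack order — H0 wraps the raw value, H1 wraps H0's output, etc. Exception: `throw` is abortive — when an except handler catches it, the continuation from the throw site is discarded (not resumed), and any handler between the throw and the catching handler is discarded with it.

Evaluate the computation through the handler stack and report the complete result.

Answer: [(27, 3)]

Working:
throw(3) @ H0 caught ⇒ 27
H1 returns 27
H2 returns (27, 3)
H3 returns [(27, 3)]
= [(27, 3)]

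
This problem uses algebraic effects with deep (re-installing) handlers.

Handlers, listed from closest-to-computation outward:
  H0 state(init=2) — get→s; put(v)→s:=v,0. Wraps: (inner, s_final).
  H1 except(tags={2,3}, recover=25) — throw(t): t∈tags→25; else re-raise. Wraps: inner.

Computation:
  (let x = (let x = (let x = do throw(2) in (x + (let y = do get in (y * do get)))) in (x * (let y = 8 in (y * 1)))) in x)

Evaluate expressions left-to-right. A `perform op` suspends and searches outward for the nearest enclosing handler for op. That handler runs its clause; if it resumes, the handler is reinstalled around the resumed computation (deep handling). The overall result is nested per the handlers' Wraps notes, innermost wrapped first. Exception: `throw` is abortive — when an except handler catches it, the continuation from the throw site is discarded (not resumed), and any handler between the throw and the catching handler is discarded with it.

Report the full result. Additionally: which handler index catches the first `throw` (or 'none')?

Answer: 25 ; first throw caught by: H1

Working:
throw(2) @ H1 caught ⇒ 25
= 25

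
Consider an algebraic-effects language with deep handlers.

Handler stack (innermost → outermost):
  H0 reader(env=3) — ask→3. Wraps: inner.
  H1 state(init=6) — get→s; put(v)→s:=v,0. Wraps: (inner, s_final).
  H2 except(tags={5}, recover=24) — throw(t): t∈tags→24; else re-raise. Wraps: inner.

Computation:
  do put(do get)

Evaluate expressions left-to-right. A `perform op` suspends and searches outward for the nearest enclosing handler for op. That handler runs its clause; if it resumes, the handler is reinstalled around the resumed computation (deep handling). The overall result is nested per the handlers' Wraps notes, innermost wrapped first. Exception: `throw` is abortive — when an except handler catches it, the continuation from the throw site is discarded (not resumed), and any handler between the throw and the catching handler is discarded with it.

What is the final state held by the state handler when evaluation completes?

Answer: 6

Evaluation trace:
get @ H1 ⇒ 6
put(6) @ H1 ⇒ s:=6
H0 returns 0
H1 returns (0, 6)
H2 returns (0, 6)
= (0, 6)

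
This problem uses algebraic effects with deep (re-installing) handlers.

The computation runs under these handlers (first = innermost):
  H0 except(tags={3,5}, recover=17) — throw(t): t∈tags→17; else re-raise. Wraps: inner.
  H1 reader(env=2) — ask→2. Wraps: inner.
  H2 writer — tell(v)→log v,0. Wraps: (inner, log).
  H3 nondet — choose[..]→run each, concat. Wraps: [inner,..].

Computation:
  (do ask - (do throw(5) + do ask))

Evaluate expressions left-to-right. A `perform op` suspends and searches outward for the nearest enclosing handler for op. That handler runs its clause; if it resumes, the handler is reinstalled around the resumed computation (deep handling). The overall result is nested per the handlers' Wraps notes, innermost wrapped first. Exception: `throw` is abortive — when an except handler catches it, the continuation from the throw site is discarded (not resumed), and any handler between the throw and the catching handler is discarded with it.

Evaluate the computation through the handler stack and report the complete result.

Answer: [(17, ())]

Evaluation trace:
ask @ H1 ⇒ 2
throw(5) @ H0 caught ⇒ 17
H1 returns 17
H2 returns (17, ())
H3 returns [(17, ())]
= [(17, ())]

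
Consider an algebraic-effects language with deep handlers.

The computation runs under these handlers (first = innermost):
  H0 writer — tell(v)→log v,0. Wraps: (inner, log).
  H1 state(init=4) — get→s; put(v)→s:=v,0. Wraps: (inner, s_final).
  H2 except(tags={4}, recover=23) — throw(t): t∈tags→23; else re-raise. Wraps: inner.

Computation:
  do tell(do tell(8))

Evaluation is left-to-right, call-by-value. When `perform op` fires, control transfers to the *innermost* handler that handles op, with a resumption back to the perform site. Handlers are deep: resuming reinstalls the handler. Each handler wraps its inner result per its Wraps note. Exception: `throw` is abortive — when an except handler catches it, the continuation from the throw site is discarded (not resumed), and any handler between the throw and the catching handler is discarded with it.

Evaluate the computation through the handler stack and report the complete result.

Step-by-step:
tell(8) @ H0 ⇒ log+=8
tell(0) @ H0 ⇒ log+=0
H0 returns (0, (8, 0))
H1 returns ((0, (8, 0)), 4)
H2 returns ((0, (8, 0)), 4)
= ((0, (8, 0)), 4)

Answer: ((0, (8, 0)), 4)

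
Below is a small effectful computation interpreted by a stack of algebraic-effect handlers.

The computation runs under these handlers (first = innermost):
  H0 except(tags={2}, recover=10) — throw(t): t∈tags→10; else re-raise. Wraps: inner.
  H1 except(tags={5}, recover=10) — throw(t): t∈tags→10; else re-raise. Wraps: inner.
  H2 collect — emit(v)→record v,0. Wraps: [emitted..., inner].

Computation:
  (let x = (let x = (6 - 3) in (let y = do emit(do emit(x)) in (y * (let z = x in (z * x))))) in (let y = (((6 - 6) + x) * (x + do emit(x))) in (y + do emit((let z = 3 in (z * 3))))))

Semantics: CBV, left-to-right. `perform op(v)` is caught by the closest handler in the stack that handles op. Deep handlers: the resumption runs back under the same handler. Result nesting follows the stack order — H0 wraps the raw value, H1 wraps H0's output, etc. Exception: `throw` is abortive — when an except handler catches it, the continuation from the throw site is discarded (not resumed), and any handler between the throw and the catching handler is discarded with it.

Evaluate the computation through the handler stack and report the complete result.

Working:
emit(3) @ H2 ⇒ out+=3
emit(0) @ H2 ⇒ out+=0
emit(0) @ H2 ⇒ out+=0
emit(9) @ H2 ⇒ out+=9
H0 returns 0
H1 returns 0
H2 returns [3, 0, 0, 9, 0]
= [3, 0, 0, 9, 0]

Answer: [3, 0, 0, 9, 0]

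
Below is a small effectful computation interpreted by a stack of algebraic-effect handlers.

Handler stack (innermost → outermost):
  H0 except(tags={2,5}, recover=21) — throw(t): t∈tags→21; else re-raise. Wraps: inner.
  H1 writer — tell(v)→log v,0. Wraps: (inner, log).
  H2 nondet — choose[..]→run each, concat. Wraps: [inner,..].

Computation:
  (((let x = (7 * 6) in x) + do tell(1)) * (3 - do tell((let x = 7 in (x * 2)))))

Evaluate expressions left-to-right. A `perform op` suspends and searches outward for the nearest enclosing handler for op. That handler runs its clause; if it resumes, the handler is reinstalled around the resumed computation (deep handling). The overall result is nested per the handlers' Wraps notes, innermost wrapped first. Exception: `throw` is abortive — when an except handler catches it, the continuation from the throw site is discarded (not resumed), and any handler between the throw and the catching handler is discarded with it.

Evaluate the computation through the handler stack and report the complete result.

Step-by-step:
tell(1) @ H1 ⇒ log+=1
tell(14) @ H1 ⇒ log+=14
H0 returns 126
H1 returns (126, (1, 14))
H2 returns [(126, (1, 14))]
= [(126, (1, 14))]

Answer: [(126, (1, 14))]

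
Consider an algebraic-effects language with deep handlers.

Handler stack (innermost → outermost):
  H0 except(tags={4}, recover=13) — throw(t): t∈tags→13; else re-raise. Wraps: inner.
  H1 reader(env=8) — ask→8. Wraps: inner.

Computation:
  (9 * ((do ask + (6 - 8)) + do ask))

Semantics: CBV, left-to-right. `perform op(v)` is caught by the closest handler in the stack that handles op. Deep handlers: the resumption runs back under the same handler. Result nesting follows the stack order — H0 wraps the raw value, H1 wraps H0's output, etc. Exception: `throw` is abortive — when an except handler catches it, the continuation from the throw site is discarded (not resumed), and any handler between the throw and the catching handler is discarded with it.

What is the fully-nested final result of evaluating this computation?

Evaluation trace:
ask @ H1 ⇒ 8
ask @ H1 ⇒ 8
H0 returns 126
H1 returns 126
= 126

Answer: 126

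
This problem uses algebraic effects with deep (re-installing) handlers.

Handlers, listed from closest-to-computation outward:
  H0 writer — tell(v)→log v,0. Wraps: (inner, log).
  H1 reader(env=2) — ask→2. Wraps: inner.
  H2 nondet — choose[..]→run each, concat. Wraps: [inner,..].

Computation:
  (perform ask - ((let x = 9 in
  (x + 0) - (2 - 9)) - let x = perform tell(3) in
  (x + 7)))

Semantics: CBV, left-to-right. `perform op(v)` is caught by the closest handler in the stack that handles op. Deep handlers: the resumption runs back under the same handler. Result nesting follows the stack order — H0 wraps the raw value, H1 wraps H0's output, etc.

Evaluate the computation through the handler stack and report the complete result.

Answer: [(-7, (3))]

Evaluation trace:
ask @ H1 ⇒ 2
tell(3) @ H0 ⇒ log+=3
H0 returns (-7, (3))
H1 returns (-7, (3))
H2 returns [(-7, (3))]
= [(-7, (3))]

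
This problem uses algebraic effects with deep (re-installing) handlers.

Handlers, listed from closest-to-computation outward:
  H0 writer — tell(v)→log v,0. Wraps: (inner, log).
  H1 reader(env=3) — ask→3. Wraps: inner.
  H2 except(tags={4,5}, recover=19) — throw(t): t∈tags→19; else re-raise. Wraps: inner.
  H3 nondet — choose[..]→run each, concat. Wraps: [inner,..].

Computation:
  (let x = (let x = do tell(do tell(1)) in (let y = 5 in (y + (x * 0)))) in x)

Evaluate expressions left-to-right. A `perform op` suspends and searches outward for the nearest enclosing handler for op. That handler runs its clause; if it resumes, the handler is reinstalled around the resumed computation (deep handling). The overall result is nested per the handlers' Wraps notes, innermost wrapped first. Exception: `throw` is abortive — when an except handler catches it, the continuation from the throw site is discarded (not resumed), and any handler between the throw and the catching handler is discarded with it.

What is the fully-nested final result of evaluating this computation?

Answer: [(5, (1, 0))]

Step-by-step:
tell(1) @ H0 ⇒ log+=1
tell(0) @ H0 ⇒ log+=0
H0 returns (5, (1, 0))
H1 returns (5, (1, 0))
H2 returns (5, (1, 0))
H3 returns [(5, (1, 0))]
= [(5, (1, 0))]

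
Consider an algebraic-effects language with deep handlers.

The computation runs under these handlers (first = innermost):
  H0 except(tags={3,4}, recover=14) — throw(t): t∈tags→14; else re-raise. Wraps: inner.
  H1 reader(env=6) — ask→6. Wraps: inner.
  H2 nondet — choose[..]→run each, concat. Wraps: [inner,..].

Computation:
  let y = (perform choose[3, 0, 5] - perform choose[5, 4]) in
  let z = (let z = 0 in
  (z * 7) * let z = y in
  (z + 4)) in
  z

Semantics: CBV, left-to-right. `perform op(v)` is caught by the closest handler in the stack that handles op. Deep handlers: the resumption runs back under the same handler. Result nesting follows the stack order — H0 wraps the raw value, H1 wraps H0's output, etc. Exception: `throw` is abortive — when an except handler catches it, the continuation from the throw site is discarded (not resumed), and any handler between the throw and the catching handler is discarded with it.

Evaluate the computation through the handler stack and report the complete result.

Answer: [0, 0, 0, 0, 0, 0]

Working:
choose[3, 0, 5] @ H2
  branch[0] choose=3:
    choose[5, 4] @ H2
      branch[0] choose=5:
        H0 returns 0
        H1 returns 0
        H2 returns [0]
      branch[1] choose=4:
        H0 returns 0
        H1 returns 0
        H2 returns [0]
  branch[1] choose=0:
    choose[5, 4] @ H2
      branch[0] choose=5:
        H0 returns 0
        H1 returns 0
        H2 returns [0]
      branch[1] choose=4:
        H0 returns 0
        H1 returns 0
        H2 returns [0]
  branch[2] choose=5:
    choose[5, 4] @ H2
      branch[0] choose=5:
        H0 returns 0
        H1 returns 0
        H2 returns [0]
      branch[1] choose=4:
        H0 returns 0
        H1 returns 0
        H2 returns [0]
= [0, 0, 0, 0, 0, 0]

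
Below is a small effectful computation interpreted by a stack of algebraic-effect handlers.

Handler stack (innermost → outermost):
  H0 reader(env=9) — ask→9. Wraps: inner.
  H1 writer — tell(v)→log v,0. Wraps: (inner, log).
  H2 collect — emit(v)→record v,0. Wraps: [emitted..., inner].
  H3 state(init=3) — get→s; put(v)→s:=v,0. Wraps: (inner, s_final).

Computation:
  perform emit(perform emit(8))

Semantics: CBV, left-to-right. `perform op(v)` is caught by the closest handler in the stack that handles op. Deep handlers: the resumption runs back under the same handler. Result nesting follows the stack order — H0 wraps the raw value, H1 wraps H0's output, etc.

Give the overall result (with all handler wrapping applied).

Evaluation trace:
emit(8) @ H2 ⇒ out+=8
emit(0) @ H2 ⇒ out+=0
H0 returns 0
H1 returns (0, ())
H2 returns [8, 0, (0, ())]
H3 returns ([8, 0, (0, ())], 3)
= ([8, 0, (0, ())], 3)

Answer: ([8, 0, (0, ())], 3)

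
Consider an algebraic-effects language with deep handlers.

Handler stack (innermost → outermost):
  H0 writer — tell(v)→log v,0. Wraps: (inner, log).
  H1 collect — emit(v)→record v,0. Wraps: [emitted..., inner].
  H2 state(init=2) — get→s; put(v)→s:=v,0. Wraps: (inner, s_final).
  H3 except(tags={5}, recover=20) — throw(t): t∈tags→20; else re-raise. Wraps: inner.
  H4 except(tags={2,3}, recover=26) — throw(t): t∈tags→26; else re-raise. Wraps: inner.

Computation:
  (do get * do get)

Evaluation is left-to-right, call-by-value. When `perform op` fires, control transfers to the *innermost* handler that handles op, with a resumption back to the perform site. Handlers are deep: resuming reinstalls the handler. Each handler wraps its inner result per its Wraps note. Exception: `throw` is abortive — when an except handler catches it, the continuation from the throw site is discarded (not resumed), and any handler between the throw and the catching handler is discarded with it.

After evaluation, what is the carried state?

Step-by-step:
get @ H2 ⇒ 2
get @ H2 ⇒ 2
H0 returns (4, ())
H1 returns [(4, ())]
H2 returns ([(4, ())], 2)
H3 returns ([(4, ())], 2)
H4 returns ([(4, ())], 2)
= ([(4, ())], 2)

Answer: 2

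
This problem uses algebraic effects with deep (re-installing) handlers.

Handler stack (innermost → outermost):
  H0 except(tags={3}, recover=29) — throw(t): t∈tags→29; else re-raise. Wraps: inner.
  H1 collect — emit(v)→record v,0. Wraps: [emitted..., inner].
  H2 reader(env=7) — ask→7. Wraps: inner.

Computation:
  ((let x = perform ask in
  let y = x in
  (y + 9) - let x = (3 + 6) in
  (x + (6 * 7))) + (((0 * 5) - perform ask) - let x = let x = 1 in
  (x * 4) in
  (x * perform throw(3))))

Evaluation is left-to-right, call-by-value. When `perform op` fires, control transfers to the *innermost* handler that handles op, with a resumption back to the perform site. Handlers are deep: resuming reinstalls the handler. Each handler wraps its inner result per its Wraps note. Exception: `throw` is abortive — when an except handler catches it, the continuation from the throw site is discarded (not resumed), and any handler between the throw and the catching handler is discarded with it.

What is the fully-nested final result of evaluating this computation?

Working:
ask @ H2 ⇒ 7
ask @ H2 ⇒ 7
throw(3) @ H0 caught ⇒ 29
H1 returns [29]
H2 returns [29]
= [29]

Answer: [29]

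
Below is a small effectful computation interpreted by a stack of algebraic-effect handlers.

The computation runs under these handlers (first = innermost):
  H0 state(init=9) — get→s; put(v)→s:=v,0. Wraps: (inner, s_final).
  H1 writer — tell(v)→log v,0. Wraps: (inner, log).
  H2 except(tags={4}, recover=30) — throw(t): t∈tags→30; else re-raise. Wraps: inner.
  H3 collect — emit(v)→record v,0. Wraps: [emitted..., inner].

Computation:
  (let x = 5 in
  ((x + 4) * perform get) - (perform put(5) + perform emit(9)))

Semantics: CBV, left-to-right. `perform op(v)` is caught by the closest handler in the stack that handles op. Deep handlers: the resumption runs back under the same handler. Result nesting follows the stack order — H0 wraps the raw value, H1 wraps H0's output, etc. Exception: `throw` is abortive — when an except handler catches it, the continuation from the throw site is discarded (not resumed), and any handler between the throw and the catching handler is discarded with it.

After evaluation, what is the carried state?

Answer: 5

Working:
get @ H0 ⇒ 9
put(5) @ H0 ⇒ s:=5
emit(9) @ H3 ⇒ out+=9
H0 returns (81, 5)
H1 returns ((81, 5), ())
H2 returns ((81, 5), ())
H3 returns [9, ((81, 5), ())]
= [9, ((81, 5), ())]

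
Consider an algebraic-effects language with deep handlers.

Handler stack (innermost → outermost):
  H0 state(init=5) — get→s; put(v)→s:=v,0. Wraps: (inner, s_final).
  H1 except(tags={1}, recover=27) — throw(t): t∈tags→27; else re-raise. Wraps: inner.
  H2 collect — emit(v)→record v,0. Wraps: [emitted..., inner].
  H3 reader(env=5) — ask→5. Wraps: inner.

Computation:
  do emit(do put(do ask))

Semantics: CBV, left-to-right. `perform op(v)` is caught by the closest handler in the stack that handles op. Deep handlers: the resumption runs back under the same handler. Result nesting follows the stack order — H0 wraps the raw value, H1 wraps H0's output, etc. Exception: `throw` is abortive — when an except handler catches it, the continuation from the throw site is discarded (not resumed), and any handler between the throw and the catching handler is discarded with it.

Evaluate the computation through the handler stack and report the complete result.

Step-by-step:
ask @ H3 ⇒ 5
put(5) @ H0 ⇒ s:=5
emit(0) @ H2 ⇒ out+=0
H0 returns (0, 5)
H1 returns (0, 5)
H2 returns [0, (0, 5)]
H3 returns [0, (0, 5)]
= [0, (0, 5)]

Answer: [0, (0, 5)]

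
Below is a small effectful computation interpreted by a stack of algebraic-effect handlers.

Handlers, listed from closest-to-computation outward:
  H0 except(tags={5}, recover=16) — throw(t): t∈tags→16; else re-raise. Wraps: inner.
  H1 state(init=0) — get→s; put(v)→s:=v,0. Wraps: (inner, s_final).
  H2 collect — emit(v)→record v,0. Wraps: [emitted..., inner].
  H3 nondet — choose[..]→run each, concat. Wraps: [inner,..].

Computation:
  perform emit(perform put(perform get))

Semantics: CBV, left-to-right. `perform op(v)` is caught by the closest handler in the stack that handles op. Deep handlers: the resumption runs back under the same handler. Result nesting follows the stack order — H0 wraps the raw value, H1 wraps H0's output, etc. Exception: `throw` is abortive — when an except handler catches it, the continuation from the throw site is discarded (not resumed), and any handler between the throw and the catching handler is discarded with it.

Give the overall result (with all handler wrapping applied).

Answer: [[0, (0, 0)]]

Working:
get @ H1 ⇒ 0
put(0) @ H1 ⇒ s:=0
emit(0) @ H2 ⇒ out+=0
H0 returns 0
H1 returns (0, 0)
H2 returns [0, (0, 0)]
H3 returns [[0, (0, 0)]]
= [[0, (0, 0)]]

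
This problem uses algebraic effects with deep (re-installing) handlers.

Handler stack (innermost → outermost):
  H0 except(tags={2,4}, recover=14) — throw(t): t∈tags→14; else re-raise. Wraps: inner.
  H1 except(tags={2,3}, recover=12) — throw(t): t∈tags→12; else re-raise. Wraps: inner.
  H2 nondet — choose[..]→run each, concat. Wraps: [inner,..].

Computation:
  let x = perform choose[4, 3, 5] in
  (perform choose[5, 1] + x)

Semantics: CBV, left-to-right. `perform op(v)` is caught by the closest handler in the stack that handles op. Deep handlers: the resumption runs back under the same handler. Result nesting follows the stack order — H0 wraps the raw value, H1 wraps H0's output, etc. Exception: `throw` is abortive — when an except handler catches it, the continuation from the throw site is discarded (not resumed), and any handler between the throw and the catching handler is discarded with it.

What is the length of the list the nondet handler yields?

Answer: 6

Working:
choose[4, 3, 5] @ H2
  branch[0] choose=4:
    choose[5, 1] @ H2
      branch[0] choose=5:
        H0 returns 9
        H1 returns 9
        H2 returns [9]
      branch[1] choose=1:
        H0 returns 5
        H1 returns 5
        H2 returns [5]
  branch[1] choose=3:
    choose[5, 1] @ H2
      branch[0] choose=5:
        H0 returns 8
        H1 returns 8
        H2 returns [8]
      branch[1] choose=1:
        H0 returns 4
        H1 returns 4
        H2 returns [4]
  branch[2] choose=5:
    choose[5, 1] @ H2
      branch[0] choose=5:
        H0 returns 10
        H1 returns 10
        H2 returns [10]
      branch[1] choose=1:
        H0 returns 6
        H1 returns 6
        H2 returns [6]
= [9, 5, 8, 4, 10, 6]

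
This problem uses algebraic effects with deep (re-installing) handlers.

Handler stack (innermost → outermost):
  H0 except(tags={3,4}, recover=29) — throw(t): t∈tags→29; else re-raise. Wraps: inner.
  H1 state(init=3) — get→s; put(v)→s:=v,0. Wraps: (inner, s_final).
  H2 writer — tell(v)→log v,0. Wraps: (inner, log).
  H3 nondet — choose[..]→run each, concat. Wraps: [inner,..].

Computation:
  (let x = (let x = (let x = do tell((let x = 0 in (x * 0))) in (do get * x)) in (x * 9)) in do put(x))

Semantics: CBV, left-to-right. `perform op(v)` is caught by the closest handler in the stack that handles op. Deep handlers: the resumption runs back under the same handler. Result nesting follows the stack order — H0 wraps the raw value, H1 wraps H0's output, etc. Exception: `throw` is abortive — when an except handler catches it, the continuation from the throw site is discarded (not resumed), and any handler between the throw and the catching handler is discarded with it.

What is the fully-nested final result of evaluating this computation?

Working:
tell(0) @ H2 ⇒ log+=0
get @ H1 ⇒ 3
put(0) @ H1 ⇒ s:=0
H0 returns 0
H1 returns (0, 0)
H2 returns ((0, 0), (0))
H3 returns [((0, 0), (0))]
= [((0, 0), (0))]

Answer: [((0, 0), (0))]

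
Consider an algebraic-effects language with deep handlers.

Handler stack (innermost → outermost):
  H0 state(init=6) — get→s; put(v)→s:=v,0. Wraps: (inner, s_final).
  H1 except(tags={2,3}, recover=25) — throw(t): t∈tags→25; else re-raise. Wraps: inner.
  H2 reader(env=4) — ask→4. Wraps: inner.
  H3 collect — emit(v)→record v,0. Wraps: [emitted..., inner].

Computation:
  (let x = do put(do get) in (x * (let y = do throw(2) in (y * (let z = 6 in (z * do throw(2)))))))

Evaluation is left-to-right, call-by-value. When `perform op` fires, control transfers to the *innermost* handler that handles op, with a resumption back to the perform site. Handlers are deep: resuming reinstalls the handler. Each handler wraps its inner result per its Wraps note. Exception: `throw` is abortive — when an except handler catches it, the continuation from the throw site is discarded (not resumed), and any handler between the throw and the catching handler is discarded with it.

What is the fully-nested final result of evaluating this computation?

Answer: [25]

Evaluation trace:
get @ H0 ⇒ 6
put(6) @ H0 ⇒ s:=6
throw(2) @ H1 caught ⇒ 25
H2 returns 25
H3 returns [25]
= [25]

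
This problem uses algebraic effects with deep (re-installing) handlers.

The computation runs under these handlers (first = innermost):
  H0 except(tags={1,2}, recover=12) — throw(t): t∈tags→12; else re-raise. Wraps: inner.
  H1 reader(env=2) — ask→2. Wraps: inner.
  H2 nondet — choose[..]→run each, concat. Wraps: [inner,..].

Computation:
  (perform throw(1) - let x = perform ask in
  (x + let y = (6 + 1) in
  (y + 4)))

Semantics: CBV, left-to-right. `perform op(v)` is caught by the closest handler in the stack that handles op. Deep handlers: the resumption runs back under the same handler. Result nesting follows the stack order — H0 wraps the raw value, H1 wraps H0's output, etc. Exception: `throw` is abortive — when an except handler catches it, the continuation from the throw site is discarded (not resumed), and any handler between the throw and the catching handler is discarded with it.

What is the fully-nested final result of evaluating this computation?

Step-by-step:
throw(1) @ H0 caught ⇒ 12
H1 returns 12
H2 returns [12]
= [12]

Answer: [12]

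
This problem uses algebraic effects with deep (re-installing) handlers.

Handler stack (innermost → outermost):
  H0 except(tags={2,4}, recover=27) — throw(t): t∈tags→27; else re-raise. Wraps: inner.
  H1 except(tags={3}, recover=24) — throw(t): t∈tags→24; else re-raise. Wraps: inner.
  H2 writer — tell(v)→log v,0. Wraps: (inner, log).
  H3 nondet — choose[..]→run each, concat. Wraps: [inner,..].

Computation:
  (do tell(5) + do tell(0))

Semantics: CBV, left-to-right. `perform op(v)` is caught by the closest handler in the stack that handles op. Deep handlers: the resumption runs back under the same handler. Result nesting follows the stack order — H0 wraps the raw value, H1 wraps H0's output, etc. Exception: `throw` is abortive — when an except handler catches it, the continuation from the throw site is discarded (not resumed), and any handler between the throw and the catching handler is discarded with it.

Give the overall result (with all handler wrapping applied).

Answer: [(0, (5, 0))]

Working:
tell(5) @ H2 ⇒ log+=5
tell(0) @ H2 ⇒ log+=0
H0 returns 0
H1 returns 0
H2 returns (0, (5, 0))
H3 returns [(0, (5, 0))]
= [(0, (5, 0))]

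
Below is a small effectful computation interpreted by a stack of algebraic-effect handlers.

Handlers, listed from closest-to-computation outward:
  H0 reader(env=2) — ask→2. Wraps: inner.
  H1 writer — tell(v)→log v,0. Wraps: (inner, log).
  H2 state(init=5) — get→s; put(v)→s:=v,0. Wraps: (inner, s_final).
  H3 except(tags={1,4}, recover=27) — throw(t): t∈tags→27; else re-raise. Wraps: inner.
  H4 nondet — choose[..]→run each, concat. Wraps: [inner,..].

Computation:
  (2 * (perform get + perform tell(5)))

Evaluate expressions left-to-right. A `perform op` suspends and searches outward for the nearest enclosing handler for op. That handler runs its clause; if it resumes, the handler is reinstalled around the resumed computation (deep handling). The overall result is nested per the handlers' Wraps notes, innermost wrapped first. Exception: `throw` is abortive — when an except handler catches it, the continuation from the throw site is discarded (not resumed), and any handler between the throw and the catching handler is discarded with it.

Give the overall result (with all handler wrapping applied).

Working:
get @ H2 ⇒ 5
tell(5) @ H1 ⇒ log+=5
H0 returns 10
H1 returns (10, (5))
H2 returns ((10, (5)), 5)
H3 returns ((10, (5)), 5)
H4 returns [((10, (5)), 5)]
= [((10, (5)), 5)]

Answer: [((10, (5)), 5)]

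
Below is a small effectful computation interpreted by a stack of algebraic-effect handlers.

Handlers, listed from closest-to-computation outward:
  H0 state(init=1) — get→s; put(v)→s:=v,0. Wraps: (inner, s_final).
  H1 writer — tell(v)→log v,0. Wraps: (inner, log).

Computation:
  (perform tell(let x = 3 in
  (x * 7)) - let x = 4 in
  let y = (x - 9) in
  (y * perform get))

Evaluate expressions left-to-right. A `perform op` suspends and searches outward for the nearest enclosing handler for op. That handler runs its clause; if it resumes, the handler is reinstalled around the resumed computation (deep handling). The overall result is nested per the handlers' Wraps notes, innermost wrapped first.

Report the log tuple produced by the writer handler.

Answer: (21)

Working:
tell(21) @ H1 ⇒ log+=21
get @ H0 ⇒ 1
H0 returns (5, 1)
H1 returns ((5, 1), (21))
= ((5, 1), (21))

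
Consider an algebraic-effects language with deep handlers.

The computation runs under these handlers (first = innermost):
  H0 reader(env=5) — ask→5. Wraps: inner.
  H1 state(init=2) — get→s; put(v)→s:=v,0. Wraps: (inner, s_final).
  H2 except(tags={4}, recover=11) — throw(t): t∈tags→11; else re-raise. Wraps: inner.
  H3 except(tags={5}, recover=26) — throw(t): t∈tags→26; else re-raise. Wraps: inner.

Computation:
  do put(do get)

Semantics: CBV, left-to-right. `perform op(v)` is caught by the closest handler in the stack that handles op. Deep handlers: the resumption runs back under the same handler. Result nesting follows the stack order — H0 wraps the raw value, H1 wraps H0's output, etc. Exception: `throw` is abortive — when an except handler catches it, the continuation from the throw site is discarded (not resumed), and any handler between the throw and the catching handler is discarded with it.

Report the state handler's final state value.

Working:
get @ H1 ⇒ 2
put(2) @ H1 ⇒ s:=2
H0 returns 0
H1 returns (0, 2)
H2 returns (0, 2)
H3 returns (0, 2)
= (0, 2)

Answer: 2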